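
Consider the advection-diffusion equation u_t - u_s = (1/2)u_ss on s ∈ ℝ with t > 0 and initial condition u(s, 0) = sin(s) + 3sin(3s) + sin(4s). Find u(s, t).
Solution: Change to a moving frame: let η = s + t, σ = t and write u(s,t) = w(η,σ).
By the chain rule u_t = w_σ + w_η, u_s = w_η, u_ss = w_ηη.
Then u_t - u_s = w_σ: the advection term cancels and the PDE becomes the heat equation w_σ = (1/2)w_ηη on η ∈ ℝ.
Initial data: w(η,0) = u(η,0) = sin(η) + 3sin(3η) + sin(4η).
On η ∈ ℝ each mode satisfies (sin(nη))″ = -n² sin(nη), so exp(-n²σ/2) sin(nη) solves the heat equation; by superposition w(η,σ) = Σ c_n exp(-n²σ/2) sin(nη).
Reading off the coefficients: c_1=1, c_3=3, c_4=1, so w(η,σ) = exp(-8σ)sin(4η) + exp(-σ/2)sin(η) + 3exp(-9σ/2)sin(3η).
Substituting back η = s + t, σ = t: u(s,t) = w(s + t, t).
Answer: u(s, t) = exp(-8t)sin(4s + 4t) + exp(-t/2)sin(s + t) + 3exp(-9t/2)sin(3s + 3t)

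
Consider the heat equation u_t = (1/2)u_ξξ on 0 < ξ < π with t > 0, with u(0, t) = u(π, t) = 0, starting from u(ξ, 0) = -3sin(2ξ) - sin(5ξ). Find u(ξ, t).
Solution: Separating variables: u = Σ c_n exp(-n²t/2) sin(nξ). From u(ξ,0) = -3sin(2ξ) - sin(5ξ): c_2=-3, c_5=-1.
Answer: u(ξ, t) = -3exp(-2t)sin(2ξ) - exp(-25t/2)sin(5ξ)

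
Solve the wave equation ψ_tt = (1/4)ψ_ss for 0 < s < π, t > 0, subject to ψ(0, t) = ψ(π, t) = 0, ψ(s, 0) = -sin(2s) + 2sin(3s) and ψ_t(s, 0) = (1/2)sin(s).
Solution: Separating variables: ψ = Σ [A_n cos(ω_n t) + B_n sin(ω_n t)] sin(ns), ω_n = n/2. From ICs (B_n = velocity coefficient / ω_n): A_2=-1, A_3=2, B_1=1.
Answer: ψ(s, t) = sin(s)sin(t/2) - sin(2s)cos(t) + 2sin(3s)cos(3t/2)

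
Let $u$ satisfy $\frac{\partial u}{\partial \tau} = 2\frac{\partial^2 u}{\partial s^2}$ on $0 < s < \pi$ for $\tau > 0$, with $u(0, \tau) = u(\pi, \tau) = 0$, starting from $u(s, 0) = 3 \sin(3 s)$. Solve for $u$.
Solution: Separating variables: $u = \sum c_n e^{-2n^2\tau} \sin(ns)$. From $u(s,0) = 3 \sin(3 s)$: $c_3=3$.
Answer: $u(s, \tau) = 3 e^{-18 \tau} \sin(3 s)$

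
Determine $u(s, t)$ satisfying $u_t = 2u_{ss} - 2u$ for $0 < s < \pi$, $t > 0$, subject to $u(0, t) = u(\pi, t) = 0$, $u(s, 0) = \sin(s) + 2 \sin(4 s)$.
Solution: Substitute $u = e^{-2t}w$, i.e. $w = e^{2t}u$.
By the product rule, $u_t = e^{-2t}(w_t - 2w)$, $u_{ss} = e^{-2t}w_{ss}$.
Substituting into the PDE and dividing by $e^{-2t}$: $w_t - 2w = 2w_{ss} - 2w$.
The lower-order terms cancel, leaving the standard heat equation $w_t = 2w_{ss}$.
Initial data for $w$: $w(s,0) = u(s,0) = \sin(s) + 2 \sin(4 s)$. The boundary conditions carry over: $w(0,t) = w(\pi,t) = 0$.
Solve for $w$:
  Using separation of variables $w = X(s)T(t)$:
  Eigenfunctions: $\sin(ns)$, $n = 1, 2, 3, \ldots$
  General solution: $w(s, t) = \sum c_n \sin(ns) e^{-2n^2 t}$
  Matching $w(s,0) = \sin(s) + 2 \sin(4 s)$ term by term: $c_1=1, c_4=2$.
Hence $w(s,t) = e^{-2 t} \sin(s) + 2 e^{-32 t} \sin(4 s)$.
Transform back: $u(s,t) = e^{-2t}w(s,t)$.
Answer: $u(s, t) = e^{-4 t} \sin(s) + 2 e^{-34 t} \sin(4 s)$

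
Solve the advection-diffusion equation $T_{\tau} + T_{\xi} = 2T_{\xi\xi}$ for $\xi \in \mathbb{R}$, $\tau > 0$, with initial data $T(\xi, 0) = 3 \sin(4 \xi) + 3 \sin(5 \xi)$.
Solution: Change to a moving frame: let $\eta = \xi - \tau$, $\sigma = \tau$ and write $T(\xi,\tau) = u(\eta,\sigma)$.
By the chain rule $T_{\tau} = u_{\sigma} - u_{\eta}$, $T_{\xi} = u_{\eta}$, $T_{\xi\xi} = u_{\eta\eta}$.
Then $T_{\tau} + T_{\xi} = u_{\sigma}$: the advection term cancels and the PDE becomes the heat equation $u_{\sigma} = 2u_{\eta\eta}$ on $\eta \in \mathbb{R}$.
Initial data: $u(\eta,0) = T(\eta,0) = 3 \sin(4 \eta) + 3 \sin(5 \eta)$.
On $\eta \in \mathbb{R}$ each mode satisfies $(\sin(n\eta))'' = -n^2 \sin(n\eta)$, so $e^{-2n^2\sigma} \sin(n\eta)$ solves the heat equation; by superposition $u(\eta,\sigma) = \sum c_n e^{-2n^2\sigma} \sin(n\eta)$.
Reading off the coefficients: $c_4=3, c_5=3$, so $u(\eta,\sigma) = 3 e^{-32 \sigma} \sin(4 \eta) + 3 e^{-50 \sigma} \sin(5 \eta)$.
Substituting back $\eta = \xi - \tau$, $\sigma = \tau$: $T(\xi,\tau) = u(\xi - \tau, \tau)$.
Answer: $T(\xi, \tau) = -3 e^{-32 \tau} \sin(4 \tau - 4 \xi) - 3 e^{-50 \tau} \sin(5 \tau - 5 \xi)$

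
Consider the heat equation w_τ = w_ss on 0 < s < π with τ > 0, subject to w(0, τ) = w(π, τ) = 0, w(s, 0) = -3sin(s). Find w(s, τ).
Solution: Using separation of variables w = X(s)T(τ):
Eigenfunctions: sin(ns), n = 1, 2, 3, ...
General solution: w(s, τ) = Σ c_n sin(ns) exp(-n² τ)
Matching w(s,0) = -3sin(s) term by term: c_1=-3.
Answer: w(s, τ) = -3exp(-τ)sin(s)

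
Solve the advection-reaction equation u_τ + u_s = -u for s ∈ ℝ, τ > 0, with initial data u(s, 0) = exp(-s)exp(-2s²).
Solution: Substitute u = exp(-s)w, i.e. w = exp(s)u.
By the product rule, u_s = exp(-s)(w_s - w), u_τ = exp(-s)w_τ.
Substituting into the PDE and dividing by exp(-s): w_τ + (w_s - w) = -w.
The lower-order terms cancel, leaving the standard advection equation w_τ + w_s = 0.
Initial data for w: w(s,0) = exp(s)u(s,0) = exp(-2s²).
Solve for w:
  By method of characteristics (waves move right with speed 1):
  Along characteristics s - τ = const, w is constant, so w(s,τ) = f(s - τ) with f = w(·, 0).
Hence w(s,τ) = exp(-2(s - τ)²).
Transform back: u(s,τ) = exp(-s)w(s,τ).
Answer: u(s, τ) = exp(-s)exp(-2(s - τ)²)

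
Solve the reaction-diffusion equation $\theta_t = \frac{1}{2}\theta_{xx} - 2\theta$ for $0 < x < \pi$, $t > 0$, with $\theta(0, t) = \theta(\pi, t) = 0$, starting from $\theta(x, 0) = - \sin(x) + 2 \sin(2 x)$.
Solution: Substitute $\theta = e^{-2t}u$.
Then $\theta_t = e^{-2t}(u_t - 2u)$, $\theta_{xx} = e^{-2t}u_{xx}$; substituting and dividing by $e^{-2t}$, the lower-order terms cancel: $u_t = \frac{1}{2}u_{xx}$ (standard heat equation).
Data for $u$: $u(x,0) = \theta(x,0) = - \sin(x) + 2 \sin(2 x)$. The boundary conditions carry over: $u(0,t) = u(\pi,t) = 0$.
Separating variables: $u = \sum c_n e^{-n^2t/2} \sin(nx)$. From $u(x,0) = - \sin(x) + 2 \sin(2 x)$: $c_1=-1, c_2=2$.
So $u(x,t) = 2 e^{-2 t} \sin(2 x) - e^{-t/2} \sin(x)$, and $\theta(x,t) = e^{-2t}u(x,t)$.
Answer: $\theta(x, t) = 2 e^{-4 t} \sin(2 x) -  e^{-5 t/2} \sin(x)$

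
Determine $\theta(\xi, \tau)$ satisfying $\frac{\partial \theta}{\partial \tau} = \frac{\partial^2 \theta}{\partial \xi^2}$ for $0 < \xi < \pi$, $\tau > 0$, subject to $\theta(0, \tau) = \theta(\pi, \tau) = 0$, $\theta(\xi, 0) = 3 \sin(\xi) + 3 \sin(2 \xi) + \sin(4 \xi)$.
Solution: Separating variables: $\theta = \sum c_n e^{-n^2\tau} \sin(n\xi)$. From $\theta(\xi,0) = 3 \sin(\xi) + 3 \sin(2 \xi) + \sin(4 \xi)$: $c_1=3, c_2=3, c_4=1$.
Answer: $\theta(\xi, \tau) = 3 e^{-\tau} \sin(\xi) + 3 e^{-4 \tau} \sin(2 \xi) + e^{-16 \tau} \sin(4 \xi)$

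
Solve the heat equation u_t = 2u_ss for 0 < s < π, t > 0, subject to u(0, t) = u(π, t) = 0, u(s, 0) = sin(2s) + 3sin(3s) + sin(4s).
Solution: Using separation of variables u = X(s)T(t):
Eigenfunctions: sin(ns), n = 1, 2, 3, ...
General solution: u(s, t) = Σ c_n sin(ns) exp(-2n² t)
Matching u(s,0) = sin(2s) + 3sin(3s) + sin(4s) term by term: c_2=1, c_3=3, c_4=1.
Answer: u(s, t) = exp(-8t)sin(2s) + 3exp(-18t)sin(3s) + exp(-32t)sin(4s)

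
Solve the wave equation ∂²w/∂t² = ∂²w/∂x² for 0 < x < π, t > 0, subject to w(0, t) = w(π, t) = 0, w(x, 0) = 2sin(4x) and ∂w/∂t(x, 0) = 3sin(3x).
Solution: Using separation of variables w = X(x)T(t):
Eigenfunctions: sin(nx), n = 1, 2, 3, ...
General solution: w(x, t) = Σ [A_n cos(n t) + B_n sin(n t)] sin(nx)
From w(x,0) = 2sin(4x): A_4=2. From w_t(x,0) = 3sin(3x), using w_t(x,0) = Σ ω_n B_n sin(nx) with ω_n = n: B_3 = 3/3 = 1.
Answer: w(x, t) = sin(3t)sin(3x) + 2sin(4x)cos(4t)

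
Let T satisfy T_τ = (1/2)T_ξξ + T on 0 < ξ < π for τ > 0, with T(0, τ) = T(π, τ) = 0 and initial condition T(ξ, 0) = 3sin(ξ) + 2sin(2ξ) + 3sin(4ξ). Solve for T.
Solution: Substitute T = exp(τ)u, i.e. u = exp(-τ)T.
By the product rule, T_τ = exp(τ)(u_τ + u), T_ξξ = exp(τ)u_ξξ.
Substituting into the PDE and dividing by exp(τ): u_τ + u = (1/2)u_ξξ + u.
The lower-order terms cancel, leaving the standard heat equation u_τ = (1/2)u_ξξ.
Initial data for u: u(ξ,0) = T(ξ,0) = 3sin(ξ) + 2sin(2ξ) + 3sin(4ξ). The boundary conditions carry over: u(0,τ) = u(π,τ) = 0.
Solve for u:
  Using separation of variables u = X(ξ)G(τ):
  Eigenfunctions: sin(nξ), n = 1, 2, 3, ...
  General solution: u(ξ, τ) = Σ c_n sin(nξ) exp(-n² τ/2)
  Matching u(ξ,0) = 3sin(ξ) + 2sin(2ξ) + 3sin(4ξ) term by term: c_1=3, c_2=2, c_4=3.
Hence u(ξ,τ) = 2exp(-2τ)sin(2ξ) + 3exp(-8τ)sin(4ξ) + 3exp(-τ/2)sin(ξ).
Transform back: T(ξ,τ) = exp(τ)u(ξ,τ).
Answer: T(ξ, τ) = 3exp(τ/2)sin(ξ) + 2exp(-τ)sin(2ξ) + 3exp(-7τ)sin(4ξ)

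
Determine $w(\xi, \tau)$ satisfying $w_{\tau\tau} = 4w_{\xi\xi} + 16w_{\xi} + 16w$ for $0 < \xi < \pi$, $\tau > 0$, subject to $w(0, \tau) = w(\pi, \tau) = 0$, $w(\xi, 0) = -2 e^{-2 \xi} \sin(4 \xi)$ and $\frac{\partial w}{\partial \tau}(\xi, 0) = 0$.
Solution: Substitute $w = e^{-2\xi}u$.
Then $w_{\xi} = e^{-2\xi}(u_{\xi} - 2u)$, $w_{\xi\xi} = e^{-2\xi}(u_{\xi\xi} - 4u_{\xi} + 4u)$, $w_{\tau\tau} = e^{-2\xi}u_{\tau\tau}$; substituting and dividing by $e^{-2\xi}$, the lower-order terms cancel: $u_{\tau\tau} = 4u_{\xi\xi}$ (standard wave equation).
Data for $u$: $u(\xi,0) = e^{2\xi}w(\xi,0) = -2 \sin(4 \xi)$; $u_{\tau}(\xi,0) = e^{2\xi}w_{\tau}(\xi,0) = 0$. The boundary conditions carry over: $u(0,\tau) = u(\pi,\tau) = 0$.
Separating variables: $u = \sum [A_n \cos(\omega_n \tau) + B_n \sin(\omega_n \tau)] \sin(n\xi)$, $\omega_n = 2n$. From ICs: $A_4=-2$.
So $u(\xi,\tau) = -2 \sin(4 \xi) \cos(8 \tau)$, and $w(\xi,\tau) = e^{-2\xi}u(\xi,\tau)$.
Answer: $w(\xi, \tau) = -2 e^{-2 \xi} \sin(4 \xi) \cos(8 \tau)$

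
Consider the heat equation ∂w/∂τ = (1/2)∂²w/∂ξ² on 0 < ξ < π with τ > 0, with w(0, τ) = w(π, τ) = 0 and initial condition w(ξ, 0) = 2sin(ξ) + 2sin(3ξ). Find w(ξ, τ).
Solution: Using separation of variables w = X(ξ)T(τ):
Eigenfunctions: sin(nξ), n = 1, 2, 3, ...
General solution: w(ξ, τ) = Σ c_n sin(nξ) exp(-n² τ/2)
Matching w(ξ,0) = 2sin(ξ) + 2sin(3ξ) term by term: c_1=2, c_3=2.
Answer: w(ξ, τ) = 2exp(-τ/2)sin(ξ) + 2exp(-9τ/2)sin(3ξ)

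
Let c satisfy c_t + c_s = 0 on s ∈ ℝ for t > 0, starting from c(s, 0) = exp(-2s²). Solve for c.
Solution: By method of characteristics (waves move right with speed 1):
Along characteristics s - t = const, c is constant, so c(s,t) = f(s - t) with f = c(·, 0).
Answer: c(s, t) = exp(-2(s - t)²)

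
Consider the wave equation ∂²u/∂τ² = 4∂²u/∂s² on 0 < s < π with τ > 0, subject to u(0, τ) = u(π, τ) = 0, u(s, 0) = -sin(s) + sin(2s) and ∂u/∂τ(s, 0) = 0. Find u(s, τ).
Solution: Separating variables: u = Σ [A_n cos(ω_n τ) + B_n sin(ω_n τ)] sin(ns), ω_n = 2n. From ICs: A_1=-1, A_2=1.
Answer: u(s, τ) = -sin(s)cos(2τ) + sin(2s)cos(4τ)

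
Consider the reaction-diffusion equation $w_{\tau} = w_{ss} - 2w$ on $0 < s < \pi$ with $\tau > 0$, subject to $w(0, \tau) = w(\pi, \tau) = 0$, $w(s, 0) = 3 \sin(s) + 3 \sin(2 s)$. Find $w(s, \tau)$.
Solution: Substitute $w = e^{-2\tau}u$, i.e. $u = e^{2\tau}w$.
By the product rule, $w_{\tau} = e^{-2\tau}(u_{\tau} - 2u)$, $w_{ss} = e^{-2\tau}u_{ss}$.
Substituting into the PDE and dividing by $e^{-2\tau}$: $u_{\tau} - 2u = u_{ss} - 2u$.
The lower-order terms cancel, leaving the standard heat equation $u_{\tau} = u_{ss}$.
Initial data for $u$: $u(s,0) = w(s,0) = 3 \sin(s) + 3 \sin(2 s)$. The boundary conditions carry over: $u(0,\tau) = u(\pi,\tau) = 0$.
Solve for $u$:
  Using separation of variables $u = X(s)T(\tau)$:
  Eigenfunctions: $\sin(ns)$, $n = 1, 2, 3, \ldots$
  General solution: $u(s, \tau) = \sum c_n \sin(ns) e^{-n^2 \tau}$
  Matching $u(s,0) = 3 \sin(s) + 3 \sin(2 s)$ term by term: $c_1=3, c_2=3$.
Hence $u(s,\tau) = 3 e^{-\tau} \sin(s) + 3 e^{-4 \tau} \sin(2 s)$.
Transform back: $w(s,\tau) = e^{-2\tau}u(s,\tau)$.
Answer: $w(s, \tau) = 3 e^{-3 \tau} \sin(s) + 3 e^{-6 \tau} \sin(2 s)$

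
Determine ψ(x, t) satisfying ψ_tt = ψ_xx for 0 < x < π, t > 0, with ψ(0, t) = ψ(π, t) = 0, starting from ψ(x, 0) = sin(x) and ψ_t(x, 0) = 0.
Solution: Using separation of variables ψ = X(x)T(t):
Eigenfunctions: sin(nx), n = 1, 2, 3, ...
General solution: ψ(x, t) = Σ [A_n cos(n t) + B_n sin(n t)] sin(nx)
From ψ(x,0) = sin(x): A_1=1. From ψ_t(x,0) = 0: all B_n = 0.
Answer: ψ(x, t) = sin(x)cos(t)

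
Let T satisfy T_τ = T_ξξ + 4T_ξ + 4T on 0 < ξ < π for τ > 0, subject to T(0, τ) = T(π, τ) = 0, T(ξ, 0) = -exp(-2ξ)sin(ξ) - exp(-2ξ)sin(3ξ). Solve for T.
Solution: Substitute T = exp(-2ξ)u.
Then T_ξ = exp(-2ξ)(u_ξ - 2u), T_ξξ = exp(-2ξ)(u_ξξ - 4u_ξ + 4u), T_τ = exp(-2ξ)u_τ; substituting and dividing by exp(-2ξ), the lower-order terms cancel: u_τ = u_ξξ (standard heat equation).
Data for u: u(ξ,0) = exp(2ξ)T(ξ,0) = -sin(ξ) - sin(3ξ). The boundary conditions carry over: u(0,τ) = u(π,τ) = 0.
Separating variables: u = Σ c_n exp(-n²τ) sin(nξ). From u(ξ,0) = -sin(ξ) - sin(3ξ): c_1=-1, c_3=-1.
So u(ξ,τ) = -exp(-τ)sin(ξ) - exp(-9τ)sin(3ξ), and T(ξ,τ) = exp(-2ξ)u(ξ,τ).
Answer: T(ξ, τ) = -exp(-2ξ)exp(-τ)sin(ξ) - exp(-2ξ)exp(-9τ)sin(3ξ)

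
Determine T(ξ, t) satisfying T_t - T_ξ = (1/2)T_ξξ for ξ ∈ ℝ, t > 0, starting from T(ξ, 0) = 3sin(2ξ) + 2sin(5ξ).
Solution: Change to a moving frame: let η = ξ + t, σ = t and write T(ξ,t) = u(η,σ).
By the chain rule T_t = u_σ + u_η, T_ξ = u_η, T_ξξ = u_ηη.
Then T_t - T_ξ = u_σ: the advection term cancels and the PDE becomes the heat equation u_σ = (1/2)u_ηη on η ∈ ℝ.
Initial data: u(η,0) = T(η,0) = 3sin(2η) + 2sin(5η).
On η ∈ ℝ each mode satisfies (sin(nη))″ = -n² sin(nη), so exp(-n²σ/2) sin(nη) solves the heat equation; by superposition u(η,σ) = Σ c_n exp(-n²σ/2) sin(nη).
Reading off the coefficients: c_2=3, c_5=2, so u(η,σ) = 3exp(-2σ)sin(2η) + 2exp(-25σ/2)sin(5η).
Substituting back η = ξ + t, σ = t: T(ξ,t) = u(ξ + t, t).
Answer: T(ξ, t) = 3exp(-2t)sin(2t + 2ξ) + 2exp(-25t/2)sin(5t + 5ξ)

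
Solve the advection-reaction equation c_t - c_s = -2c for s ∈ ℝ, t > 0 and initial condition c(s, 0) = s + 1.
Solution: Substitute c = exp(-2t)u.
Then c_t = exp(-2t)(u_t - 2u), c_s = exp(-2t)u_s; substituting and dividing by exp(-2t), the lower-order terms cancel: u_t - u_s = 0 (standard advection equation).
Data for u: u(s,0) = c(s,0) = s + 1.
By characteristics (ds/dt = -1), u(s,t) = f(s + t) with f = u(·, 0).
So u(s,t) = s + t + 1, and c(s,t) = exp(-2t)u(s,t).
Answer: c(s, t) = sexp(-2t) + texp(-2t) + exp(-2t)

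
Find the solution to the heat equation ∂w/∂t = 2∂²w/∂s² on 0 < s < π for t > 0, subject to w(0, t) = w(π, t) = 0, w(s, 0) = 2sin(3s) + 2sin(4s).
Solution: Separating variables: w = Σ c_n exp(-2n²t) sin(ns). From w(s,0) = 2sin(3s) + 2sin(4s): c_3=2, c_4=2.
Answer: w(s, t) = 2exp(-18t)sin(3s) + 2exp(-32t)sin(4s)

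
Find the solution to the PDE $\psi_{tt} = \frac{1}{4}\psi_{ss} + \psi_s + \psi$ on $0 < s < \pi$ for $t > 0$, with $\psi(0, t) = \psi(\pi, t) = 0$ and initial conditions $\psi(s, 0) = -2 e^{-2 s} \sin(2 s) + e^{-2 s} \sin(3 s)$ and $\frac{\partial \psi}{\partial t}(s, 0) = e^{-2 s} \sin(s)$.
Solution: Substitute $\psi = e^{-2s}u$.
Then $\psi_s = e^{-2s}(u_s - 2u)$, $\psi_{ss} = e^{-2s}(u_{ss} - 4u_s + 4u)$, $\psi_{tt} = e^{-2s}u_{tt}$; substituting and dividing by $e^{-2s}$, the lower-order terms cancel: $u_{tt} = \frac{1}{4}u_{ss}$ (standard wave equation).
Data for $u$: $u(s,0) = e^{2s}\psi(s,0) = -2 \sin(2 s) + \sin(3 s)$; $u_t(s,0) = e^{2s}\psi_t(s,0) = \sin(s)$. The boundary conditions carry over: $u(0,t) = u(\pi,t) = 0$.
Separating variables: $u = \sum [A_n \cos(\omega_n t) + B_n \sin(\omega_n t)] \sin(ns)$, $\omega_n = n/2$. From ICs ($B_n$ = velocity coefficient / $\omega_n$): $A_2=-2, A_3=1, B_1=2$.
So $u(s,t) = 2 \sin(s) \sin(t/2) - 2 \sin(2 s) \cos(t) + \sin(3 s) \cos(3 t/2)$, and $\psi(s,t) = e^{-2s}u(s,t)$.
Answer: $\psi(s, t) = 2 e^{-2 s} \sin(s) \sin(t/2) - 2 e^{-2 s} \sin(2 s) \cos(t) + e^{-2 s} \sin(3 s) \cos(3 t/2)$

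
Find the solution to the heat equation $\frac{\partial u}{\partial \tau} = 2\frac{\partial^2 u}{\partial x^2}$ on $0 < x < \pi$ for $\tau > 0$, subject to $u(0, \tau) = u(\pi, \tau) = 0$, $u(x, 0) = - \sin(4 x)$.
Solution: Separating variables: $u = \sum c_n e^{-2n^2\tau} \sin(nx)$. From $u(x,0) = - \sin(4 x)$: $c_4=-1$.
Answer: $u(x, \tau) = - e^{-32 \tau} \sin(4 x)$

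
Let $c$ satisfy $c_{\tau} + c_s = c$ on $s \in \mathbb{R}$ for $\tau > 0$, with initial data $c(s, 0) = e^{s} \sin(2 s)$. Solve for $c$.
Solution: Substitute $c = e^{s}u$.
Then $c_s = e^{s}(u_s + u)$, $c_{\tau} = e^{s}u_{\tau}$; substituting and dividing by $e^{s}$, the lower-order terms cancel: $u_{\tau} + u_s = 0$ (standard advection equation).
Data for $u$: $u(s,0) = e^{-s}c(s,0) = \sin(2 s)$.
By characteristics ($ds/d\tau = 1$), $u(s,\tau) = f(s - \tau)$ with $f = u( \cdot , 0)$.
So $u(s,\tau) = \sin(2 s - 2 \tau)$, and $c(s,\tau) = e^{s}u(s,\tau)$.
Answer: $c(s, \tau) = - e^{s} \sin(2 \tau - 2 s)$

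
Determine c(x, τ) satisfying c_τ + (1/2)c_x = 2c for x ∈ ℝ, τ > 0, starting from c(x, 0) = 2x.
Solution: Substitute c = exp(2τ)u.
Then c_τ = exp(2τ)(u_τ + 2u), c_x = exp(2τ)u_x; substituting and dividing by exp(2τ), the lower-order terms cancel: u_τ + (1/2)u_x = 0 (standard advection equation).
Data for u: u(x,0) = c(x,0) = 2x.
By characteristics (dx/dτ = 1/2), u(x,τ) = f(x - (1/2)τ) with f = u(·, 0).
So u(x,τ) = 2x - τ, and c(x,τ) = exp(2τ)u(x,τ).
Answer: c(x, τ) = 2xexp(2τ) - τexp(2τ)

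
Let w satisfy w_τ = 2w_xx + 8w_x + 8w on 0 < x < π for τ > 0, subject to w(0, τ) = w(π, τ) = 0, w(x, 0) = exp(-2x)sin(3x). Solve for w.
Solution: Substitute w = exp(-2x)u, i.e. u = exp(2x)w.
By the product rule, w_x = exp(-2x)(u_x - 2u), w_xx = exp(-2x)(u_xx - 4u_x + 4u), w_τ = exp(-2x)u_τ.
Substituting into the PDE and dividing by exp(-2x): u_τ = 2(u_xx - 4u_x + 4u) + 8(u_x - 2u) + 8u.
The lower-order terms cancel, leaving the standard heat equation u_τ = 2u_xx.
Initial data for u: u(x,0) = exp(2x)w(x,0) = sin(3x). The boundary conditions carry over: u(0,τ) = u(π,τ) = 0.
Solve for u:
  Using separation of variables u = X(x)T(τ):
  Eigenfunctions: sin(nx), n = 1, 2, 3, ...
  General solution: u(x, τ) = Σ c_n sin(nx) exp(-2n² τ)
  Matching u(x,0) = sin(3x) term by term: c_3=1.
Hence u(x,τ) = exp(-18τ)sin(3x).
Transform back: w(x,τ) = exp(-2x)u(x,τ).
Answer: w(x, τ) = exp(-2x)exp(-18τ)sin(3x)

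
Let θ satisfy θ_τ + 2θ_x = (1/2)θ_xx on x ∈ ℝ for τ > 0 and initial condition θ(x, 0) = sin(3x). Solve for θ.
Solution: Moving frame: η = x - 2τ, σ = τ, θ = u(η,σ), so θ_τ = u_σ - 2u_η and θ_xx = u_ηη.
Hence θ_τ + 2θ_x = u_σ and the PDE becomes the heat equation u_σ = (1/2)u_ηη on η ∈ ℝ.
Initial data: u(η,0) = θ(η,0) = sin(3η). Each mode sin(nη) decays as exp(-n²σ/2) on ℝ, so u(η,σ) = Σ c_n exp(-n²σ/2) sin(nη) with c_3=1: u(η,σ) = exp(-9σ/2)sin(3η).
Substituting back: θ(x,τ) = u(x - 2τ, τ).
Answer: θ(x, τ) = exp(-9τ/2)sin(3x - 6τ)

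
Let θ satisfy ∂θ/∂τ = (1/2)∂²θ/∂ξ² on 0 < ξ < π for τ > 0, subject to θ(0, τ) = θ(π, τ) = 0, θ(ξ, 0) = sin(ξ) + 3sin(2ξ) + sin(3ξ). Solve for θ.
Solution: Separating variables: θ = Σ c_n exp(-n²τ/2) sin(nξ). From θ(ξ,0) = sin(ξ) + 3sin(2ξ) + sin(3ξ): c_1=1, c_2=3, c_3=1.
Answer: θ(ξ, τ) = 3exp(-2τ)sin(2ξ) + exp(-τ/2)sin(ξ) + exp(-9τ/2)sin(3ξ)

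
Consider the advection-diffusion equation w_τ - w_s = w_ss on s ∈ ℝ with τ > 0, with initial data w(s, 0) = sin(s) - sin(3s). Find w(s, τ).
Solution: Change to a moving frame: let η = s + τ, σ = τ and write w(s,τ) = u(η,σ).
By the chain rule w_τ = u_σ + u_η, w_s = u_η, w_ss = u_ηη.
Then w_τ - w_s = u_σ: the advection term cancels and the PDE becomes the heat equation u_σ = u_ηη on η ∈ ℝ.
Initial data: u(η,0) = w(η,0) = sin(η) - sin(3η).
On η ∈ ℝ each mode satisfies (sin(nη))″ = -n² sin(nη), so exp(-n²σ) sin(nη) solves the heat equation; by superposition u(η,σ) = Σ c_n exp(-n²σ) sin(nη).
Reading off the coefficients: c_1=1, c_3=-1, so u(η,σ) = exp(-σ)sin(η) - exp(-9σ)sin(3η).
Substituting back η = s + τ, σ = τ: w(s,τ) = u(s + τ, τ).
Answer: w(s, τ) = exp(-τ)sin(s + τ) - exp(-9τ)sin(3s + 3τ)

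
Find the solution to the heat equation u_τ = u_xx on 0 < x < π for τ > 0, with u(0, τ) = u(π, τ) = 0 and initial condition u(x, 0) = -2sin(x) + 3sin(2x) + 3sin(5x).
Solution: Separating variables: u = Σ c_n exp(-n²τ) sin(nx). From u(x,0) = -2sin(x) + 3sin(2x) + 3sin(5x): c_1=-2, c_2=3, c_5=3.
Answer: u(x, τ) = -2exp(-τ)sin(x) + 3exp(-4τ)sin(2x) + 3exp(-25τ)sin(5x)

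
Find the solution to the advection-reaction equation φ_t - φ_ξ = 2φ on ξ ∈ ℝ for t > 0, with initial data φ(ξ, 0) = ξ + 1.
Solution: Substitute φ = exp(2t)u, i.e. u = exp(-2t)φ.
By the product rule, φ_t = exp(2t)(u_t + 2u), φ_ξ = exp(2t)u_ξ.
Substituting into the PDE and dividing by exp(2t): u_t + 2u - u_ξ = 2u.
The lower-order terms cancel, leaving the standard advection equation u_t - u_ξ = 0.
Initial data for u: u(ξ,0) = φ(ξ,0) = ξ + 1.
Solve for u:
  By method of characteristics (waves move left with speed 1):
  Along characteristics ξ + t = const, u is constant, so u(ξ,t) = f(ξ + t) with f = u(·, 0).
Hence u(ξ,t) = t + ξ + 1.
Transform back: φ(ξ,t) = exp(2t)u(ξ,t).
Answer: φ(ξ, t) = texp(2t) + ξexp(2t) + exp(2t)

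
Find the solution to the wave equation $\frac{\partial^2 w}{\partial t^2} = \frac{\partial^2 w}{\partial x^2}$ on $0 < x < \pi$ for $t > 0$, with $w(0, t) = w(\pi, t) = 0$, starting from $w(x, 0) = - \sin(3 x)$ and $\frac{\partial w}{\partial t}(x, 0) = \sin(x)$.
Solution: Using separation of variables $w = X(x)T(t)$:
Eigenfunctions: $\sin(nx)$, $n = 1, 2, 3, \ldots$
General solution: $w(x, t) = \sum [A_n \cos(n t) + B_n \sin(n t)] \sin(nx)$
From $w(x,0) = - \sin(3 x)$: $A_3=-1$. From $w_t(x,0) = \sin(x)$, using $w_t(x,0) = \sum \omega_n B_n \sin(nx)$ with $\omega_n = n$: $B_1 = 1/1 = 1$.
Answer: $w(x, t) = \sin(t) \sin(x) -  \sin(3 x) \cos(3 t)$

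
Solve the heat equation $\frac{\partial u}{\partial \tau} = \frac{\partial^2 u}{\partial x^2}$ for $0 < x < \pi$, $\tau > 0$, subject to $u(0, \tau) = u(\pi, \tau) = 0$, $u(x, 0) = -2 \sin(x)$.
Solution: Using separation of variables $u = X(x)T(\tau)$:
Eigenfunctions: $\sin(nx)$, $n = 1, 2, 3, \ldots$
General solution: $u(x, \tau) = \sum c_n \sin(nx) e^{-n^2 \tau}$
Matching $u(x,0) = -2 \sin(x)$ term by term: $c_1=-2$.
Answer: $u(x, \tau) = -2 e^{-\tau} \sin(x)$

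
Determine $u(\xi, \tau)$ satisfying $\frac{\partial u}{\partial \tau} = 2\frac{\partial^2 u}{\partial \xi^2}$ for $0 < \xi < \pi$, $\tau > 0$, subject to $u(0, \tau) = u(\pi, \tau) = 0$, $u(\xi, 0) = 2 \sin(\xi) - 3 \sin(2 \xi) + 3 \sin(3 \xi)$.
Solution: Using separation of variables $u = X(\xi)T(\tau)$:
Eigenfunctions: $\sin(n\xi)$, $n = 1, 2, 3, \ldots$
General solution: $u(\xi, \tau) = \sum c_n \sin(n\xi) e^{-2n^2 \tau}$
Matching $u(\xi,0) = 2 \sin(\xi) - 3 \sin(2 \xi) + 3 \sin(3 \xi)$ term by term: $c_1=2, c_2=-3, c_3=3$.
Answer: $u(\xi, \tau) = 2 e^{-2 \tau} \sin(\xi) - 3 e^{-8 \tau} \sin(2 \xi) + 3 e^{-18 \tau} \sin(3 \xi)$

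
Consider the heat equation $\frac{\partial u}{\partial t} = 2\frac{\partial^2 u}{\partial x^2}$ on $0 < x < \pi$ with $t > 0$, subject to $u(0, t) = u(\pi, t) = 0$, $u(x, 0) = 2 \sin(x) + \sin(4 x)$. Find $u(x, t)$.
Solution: Using separation of variables $u = X(x)T(t)$:
Eigenfunctions: $\sin(nx)$, $n = 1, 2, 3, \ldots$
General solution: $u(x, t) = \sum c_n \sin(nx) e^{-2n^2 t}$
Matching $u(x,0) = 2 \sin(x) + \sin(4 x)$ term by term: $c_1=2, c_4=1$.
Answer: $u(x, t) = 2 e^{-2 t} \sin(x) + e^{-32 t} \sin(4 x)$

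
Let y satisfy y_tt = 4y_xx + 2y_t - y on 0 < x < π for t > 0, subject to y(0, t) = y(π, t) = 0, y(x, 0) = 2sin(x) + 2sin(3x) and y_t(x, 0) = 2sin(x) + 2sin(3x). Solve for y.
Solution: Substitute y = exp(t)u.
Then y_t = exp(t)(u_t + u), y_tt = exp(t)(u_tt + 2u_t + u), y_xx = exp(t)u_xx; substituting and dividing by exp(t), the lower-order terms cancel: u_tt = 4u_xx (standard wave equation).
Data for u: u(x,0) = y(x,0) = 2sin(x) + 2sin(3x); u_t(x,0) = y_t(x,0) - y(x,0) = 0. The boundary conditions carry over: u(0,t) = u(π,t) = 0.
Separating variables: u = Σ [A_n cos(ω_n t) + B_n sin(ω_n t)] sin(nx), ω_n = 2n. From ICs: A_1=2, A_3=2.
So u(x,t) = 2sin(x)cos(2t) + 2sin(3x)cos(6t), and y(x,t) = exp(t)u(x,t).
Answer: y(x, t) = 2exp(t)sin(x)cos(2t) + 2exp(t)sin(3x)cos(6t)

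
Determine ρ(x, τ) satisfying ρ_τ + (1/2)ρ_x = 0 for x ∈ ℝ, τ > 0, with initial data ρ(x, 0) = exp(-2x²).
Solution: By method of characteristics (waves move right with speed 1/2):
Along characteristics x - (1/2)τ = const, ρ is constant, so ρ(x,τ) = f(x - (1/2)τ) with f = ρ(·, 0).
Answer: ρ(x, τ) = exp(-2(x - τ/2)²)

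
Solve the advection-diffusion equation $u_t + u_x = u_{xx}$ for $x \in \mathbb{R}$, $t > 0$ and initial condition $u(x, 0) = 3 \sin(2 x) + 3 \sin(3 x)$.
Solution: Change to a moving frame: let $\eta = x - t$, $\sigma = t$ and write $u(x,t) = w(\eta,\sigma)$.
By the chain rule $u_t = w_{\sigma} - w_{\eta}$, $u_x = w_{\eta}$, $u_{xx} = w_{\eta\eta}$.
Then $u_t + u_x = w_{\sigma}$: the advection term cancels and the PDE becomes the heat equation $w_{\sigma} = w_{\eta\eta}$ on $\eta \in \mathbb{R}$.
Initial data: $w(\eta,0) = u(\eta,0) = 3 \sin(2 \eta) + 3 \sin(3 \eta)$.
On $\eta \in \mathbb{R}$ each mode satisfies $(\sin(n\eta))'' = -n^2 \sin(n\eta)$, so $e^{-n^2\sigma} \sin(n\eta)$ solves the heat equation; by superposition $w(\eta,\sigma) = \sum c_n e^{-n^2\sigma} \sin(n\eta)$.
Reading off the coefficients: $c_2=3, c_3=3$, so $w(\eta,\sigma) = 3 e^{-4 \sigma} \sin(2 \eta) + 3 e^{-9 \sigma} \sin(3 \eta)$.
Substituting back $\eta = x - t$, $\sigma = t$: $u(x,t) = w(x - t, t)$.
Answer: $u(x, t) = -3 e^{-4 t} \sin(2 t - 2 x) - 3 e^{-9 t} \sin(3 t - 3 x)$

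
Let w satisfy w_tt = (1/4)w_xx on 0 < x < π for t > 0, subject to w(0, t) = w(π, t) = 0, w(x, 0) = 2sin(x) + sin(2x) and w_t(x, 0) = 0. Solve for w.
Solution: Separating variables: w = Σ [A_n cos(ω_n t) + B_n sin(ω_n t)] sin(nx), ω_n = n/2. From ICs: A_1=2, A_2=1.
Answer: w(x, t) = 2sin(x)cos(t/2) + sin(2x)cos(t)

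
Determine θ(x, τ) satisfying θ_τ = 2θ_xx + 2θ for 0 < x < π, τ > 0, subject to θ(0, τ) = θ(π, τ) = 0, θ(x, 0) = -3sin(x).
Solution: Substitute θ = exp(2τ)u, i.e. u = exp(-2τ)θ.
By the product rule, θ_τ = exp(2τ)(u_τ + 2u), θ_xx = exp(2τ)u_xx.
Substituting into the PDE and dividing by exp(2τ): u_τ + 2u = 2u_xx + 2u.
The lower-order terms cancel, leaving the standard heat equation u_τ = 2u_xx.
Initial data for u: u(x,0) = θ(x,0) = -3sin(x). The boundary conditions carry over: u(0,τ) = u(π,τ) = 0.
Solve for u:
  Using separation of variables u = X(x)G(τ):
  Eigenfunctions: sin(nx), n = 1, 2, 3, ...
  General solution: u(x, τ) = Σ c_n sin(nx) exp(-2n² τ)
  Matching u(x,0) = -3sin(x) term by term: c_1=-3.
Hence u(x,τ) = -3exp(-2τ)sin(x).
Transform back: θ(x,τ) = exp(2τ)u(x,τ).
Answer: θ(x, τ) = -3sin(x)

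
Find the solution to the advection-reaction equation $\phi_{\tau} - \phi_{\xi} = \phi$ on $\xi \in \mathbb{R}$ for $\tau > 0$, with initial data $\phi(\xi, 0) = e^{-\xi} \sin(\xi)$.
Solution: Substitute $\phi = e^{-\xi}u$, i.e. $u = e^{\xi}\phi$.
By the product rule, $\phi_{\xi} = e^{-\xi}(u_{\xi} - u)$, $\phi_{\tau} = e^{-\xi}u_{\tau}$.
Substituting into the PDE and dividing by $e^{-\xi}$: $u_{\tau} - (u_{\xi} - u) = u$.
The lower-order terms cancel, leaving the standard advection equation $u_{\tau} - u_{\xi} = 0$.
Initial data for $u$: $u(\xi,0) = e^{\xi}\phi(\xi,0) = \sin(\xi)$.
Solve for $u$:
  By method of characteristics (waves move left with speed 1):
  Along characteristics $\xi + \tau =$ const, $u$ is constant, so $u(\xi,\tau) = f(\xi + \tau)$ with $f = u( \cdot , 0)$.
Hence $u(\xi,\tau) = \sin(\xi + \tau)$.
Transform back: $\phi(\xi,\tau) = e^{-\xi}u(\xi,\tau)$.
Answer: $\phi(\xi, \tau) = e^{-\xi} \sin(\tau + \xi)$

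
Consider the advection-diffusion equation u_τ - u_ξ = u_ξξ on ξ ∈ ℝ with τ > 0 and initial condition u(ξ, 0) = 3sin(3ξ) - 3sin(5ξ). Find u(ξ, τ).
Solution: Moving frame: η = ξ + τ, σ = τ, u = w(η,σ), so u_τ = w_σ + w_η and u_ξξ = w_ηη.
Hence u_τ - u_ξ = w_σ and the PDE becomes the heat equation w_σ = w_ηη on η ∈ ℝ.
Initial data: w(η,0) = u(η,0) = 3sin(3η) - 3sin(5η). Each mode sin(nη) decays as exp(-n²σ) on ℝ, so w(η,σ) = Σ c_n exp(-n²σ) sin(nη) with c_3=3, c_5=-3: w(η,σ) = 3exp(-9σ)sin(3η) - 3exp(-25σ)sin(5η).
Substituting back: u(ξ,τ) = w(ξ + τ, τ).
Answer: u(ξ, τ) = 3exp(-9τ)sin(3ξ + 3τ) - 3exp(-25τ)sin(5ξ + 5τ)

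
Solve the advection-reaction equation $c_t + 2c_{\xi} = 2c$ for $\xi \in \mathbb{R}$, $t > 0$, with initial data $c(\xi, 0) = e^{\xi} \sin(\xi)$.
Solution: Substitute $c = e^{\xi}u$, i.e. $u = e^{-\xi}c$.
By the product rule, $c_{\xi} = e^{\xi}(u_{\xi} + u)$, $c_t = e^{\xi}u_t$.
Substituting into the PDE and dividing by $e^{\xi}$: $u_t + 2(u_{\xi} + u) = 2u$.
The lower-order terms cancel, leaving the standard advection equation $u_t + 2u_{\xi} = 0$.
Initial data for $u$: $u(\xi,0) = e^{-\xi}c(\xi,0) = \sin(\xi)$.
Solve for $u$:
  By method of characteristics (waves move right with speed 2):
  Along characteristics $\xi - 2t =$ const, $u$ is constant, so $u(\xi,t) = f(\xi - 2t)$ with $f = u( \cdot , 0)$.
Hence $u(\xi,t) = - \sin(2 t - \xi)$.
Transform back: $c(\xi,t) = e^{\xi}u(\xi,t)$.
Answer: $c(\xi, t) = e^{\xi} \sin(\xi - 2 t)$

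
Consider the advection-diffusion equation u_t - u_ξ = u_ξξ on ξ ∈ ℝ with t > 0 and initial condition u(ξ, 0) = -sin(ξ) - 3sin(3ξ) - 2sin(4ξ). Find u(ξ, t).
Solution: Change to a moving frame: let η = ξ + t, σ = t and write u(ξ,t) = w(η,σ).
By the chain rule u_t = w_σ + w_η, u_ξ = w_η, u_ξξ = w_ηη.
Then u_t - u_ξ = w_σ: the advection term cancels and the PDE becomes the heat equation w_σ = w_ηη on η ∈ ℝ.
Initial data: w(η,0) = u(η,0) = -sin(η) - 3sin(3η) - 2sin(4η).
On η ∈ ℝ each mode satisfies (sin(nη))″ = -n² sin(nη), so exp(-n²σ) sin(nη) solves the heat equation; by superposition w(η,σ) = Σ c_n exp(-n²σ) sin(nη).
Reading off the coefficients: c_1=-1, c_3=-3, c_4=-2, so w(η,σ) = -exp(-σ)sin(η) - 3exp(-9σ)sin(3η) - 2exp(-16σ)sin(4η).
Substituting back η = ξ + t, σ = t: u(ξ,t) = w(ξ + t, t).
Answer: u(ξ, t) = -exp(-t)sin(t + ξ) - 3exp(-9t)sin(3t + 3ξ) - 2exp(-16t)sin(4t + 4ξ)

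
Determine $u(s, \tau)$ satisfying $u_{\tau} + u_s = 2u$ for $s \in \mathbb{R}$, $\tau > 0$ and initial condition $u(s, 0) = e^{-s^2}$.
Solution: Substitute $u = e^{2\tau}w$.
Then $u_{\tau} = e^{2\tau}(w_{\tau} + 2w)$, $u_s = e^{2\tau}w_s$; substituting and dividing by $e^{2\tau}$, the lower-order terms cancel: $w_{\tau} + w_s = 0$ (standard advection equation).
Data for $w$: $w(s,0) = u(s,0) = e^{-s^2}$.
By characteristics ($ds/d\tau = 1$), $w(s,\tau) = f(s - \tau)$ with $f = w( \cdot , 0)$.
So $w(s,\tau) = e^{-(s - \tau)^2}$, and $u(s,\tau) = e^{2\tau}w(s,\tau)$.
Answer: $u(s, \tau) = e^{2 \tau} e^{-(-\tau + s)^2}$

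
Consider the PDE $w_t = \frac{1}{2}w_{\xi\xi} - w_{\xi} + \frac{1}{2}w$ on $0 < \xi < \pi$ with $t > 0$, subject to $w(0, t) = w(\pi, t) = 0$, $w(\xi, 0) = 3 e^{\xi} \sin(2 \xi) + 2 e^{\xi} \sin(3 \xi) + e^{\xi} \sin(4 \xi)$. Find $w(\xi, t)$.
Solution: Substitute $w = e^{\xi}u$, i.e. $u = e^{-\xi}w$.
By the product rule, $w_{\xi} = e^{\xi}(u_{\xi} + u)$, $w_{\xi\xi} = e^{\xi}(u_{\xi\xi} + 2u_{\xi} + u)$, $w_t = e^{\xi}u_t$.
Substituting into the PDE and dividing by $e^{\xi}$: $u_t = \frac{1}{2}(u_{\xi\xi} + 2u_{\xi} + u) - (u_{\xi} + u) + \frac{1}{2}u$.
The lower-order terms cancel, leaving the standard heat equation $u_t = \frac{1}{2}u_{\xi\xi}$.
Initial data for $u$: $u(\xi,0) = e^{-\xi}w(\xi,0) = 3 \sin(2 \xi) + 2 \sin(3 \xi) + \sin(4 \xi)$. The boundary conditions carry over: $u(0,t) = u(\pi,t) = 0$.
Solve for $u$:
  Using separation of variables $u = X(\xi)T(t)$:
  Eigenfunctions: $\sin(n\xi)$, $n = 1, 2, 3, \ldots$
  General solution: $u(\xi, t) = \sum c_n \sin(n\xi) e^{-n^2 t/2}$
  Matching $u(\xi,0) = 3 \sin(2 \xi) + 2 \sin(3 \xi) + \sin(4 \xi)$ term by term: $c_2=3, c_3=2, c_4=1$.
Hence $u(\xi,t) = 3 e^{-2 t} \sin(2 \xi) + e^{-8 t} \sin(4 \xi) + 2 e^{-9 t/2} \sin(3 \xi)$.
Transform back: $w(\xi,t) = e^{\xi}u(\xi,t)$.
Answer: $w(\xi, t) = 3 e^{\xi} e^{-2 t} \sin(2 \xi) + e^{\xi} e^{-8 t} \sin(4 \xi) + 2 e^{\xi} e^{-9 t/2} \sin(3 \xi)$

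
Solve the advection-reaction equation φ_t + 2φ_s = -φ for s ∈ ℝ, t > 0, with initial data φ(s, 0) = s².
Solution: Substitute φ = exp(-t)u, i.e. u = exp(t)φ.
By the product rule, φ_t = exp(-t)(u_t - u), φ_s = exp(-t)u_s.
Substituting into the PDE and dividing by exp(-t): u_t - u + 2u_s = -u.
The lower-order terms cancel, leaving the standard advection equation u_t + 2u_s = 0.
Initial data for u: u(s,0) = φ(s,0) = s².
Solve for u:
  By method of characteristics (waves move right with speed 2):
  Along characteristics s - 2t = const, u is constant, so u(s,t) = f(s - 2t) with f = u(·, 0).
Hence u(s,t) = s² - 4st + 4t².
Transform back: φ(s,t) = exp(-t)u(s,t).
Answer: φ(s, t) = s²exp(-t) - 4stexp(-t) + 4t²exp(-t)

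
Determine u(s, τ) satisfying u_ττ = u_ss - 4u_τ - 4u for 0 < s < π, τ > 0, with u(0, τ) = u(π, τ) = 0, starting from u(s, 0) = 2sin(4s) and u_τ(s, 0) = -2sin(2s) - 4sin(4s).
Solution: Substitute u = exp(-2τ)w, i.e. w = exp(2τ)u.
By the product rule, u_τ = exp(-2τ)(w_τ - 2w), u_ττ = exp(-2τ)(w_ττ - 4w_τ + 4w), u_ss = exp(-2τ)w_ss.
Substituting into the PDE and dividing by exp(-2τ): w_ττ - 4w_τ + 4w = w_ss - 4(w_τ - 2w) - 4w.
The lower-order terms cancel, leaving the standard wave equation w_ττ = w_ss.
Initial data for w: w(s,0) = u(s,0) = 2sin(4s); w_τ(s,0) = u_τ(s,0) + 2u(s,0) = -2sin(2s). The boundary conditions carry over: w(0,τ) = w(π,τ) = 0.
Solve for w:
  Using separation of variables w = X(s)T(τ):
  Eigenfunctions: sin(ns), n = 1, 2, 3, ...
  General solution: w(s, τ) = Σ [A_n cos(n τ) + B_n sin(n τ)] sin(ns)
  From w(s,0) = 2sin(4s): A_4=2. From w_τ(s,0) = -2sin(2s), using w_τ(s,0) = Σ ω_n B_n sin(ns) with ω_n = n: B_2 = (-2)/2 = -1.
Hence w(s,τ) = -sin(2s)sin(2τ) + 2sin(4s)cos(4τ).
Transform back: u(s,τ) = exp(-2τ)w(s,τ).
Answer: u(s, τ) = -exp(-2τ)sin(2s)sin(2τ) + 2exp(-2τ)sin(4s)cos(4τ)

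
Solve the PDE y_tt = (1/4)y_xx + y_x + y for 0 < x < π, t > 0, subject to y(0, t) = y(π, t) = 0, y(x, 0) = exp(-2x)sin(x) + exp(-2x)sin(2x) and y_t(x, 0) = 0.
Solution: Substitute y = exp(-2x)u, i.e. u = exp(2x)y.
By the product rule, y_x = exp(-2x)(u_x - 2u), y_xx = exp(-2x)(u_xx - 4u_x + 4u), y_tt = exp(-2x)u_tt.
Substituting into the PDE and dividing by exp(-2x): u_tt = (1/4)(u_xx - 4u_x + 4u) + (u_x - 2u) + u.
The lower-order terms cancel, leaving the standard wave equation u_tt = (1/4)u_xx.
Initial data for u: u(x,0) = exp(2x)y(x,0) = sin(x) + sin(2x); u_t(x,0) = exp(2x)y_t(x,0) = 0. The boundary conditions carry over: u(0,t) = u(π,t) = 0.
Solve for u:
  Using separation of variables u = X(x)T(t):
  Eigenfunctions: sin(nx), n = 1, 2, 3, ...
  General solution: u(x, t) = Σ [A_n cos(n t/2) + B_n sin(n t/2)] sin(nx)
  From u(x,0) = sin(x) + sin(2x): A_1=1, A_2=1. From u_t(x,0) = 0: all B_n = 0.
Hence u(x,t) = sin(x)cos(t/2) + sin(2x)cos(t).
Transform back: y(x,t) = exp(-2x)u(x,t).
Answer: y(x, t) = exp(-2x)sin(x)cos(t/2) + exp(-2x)sin(2x)cos(t)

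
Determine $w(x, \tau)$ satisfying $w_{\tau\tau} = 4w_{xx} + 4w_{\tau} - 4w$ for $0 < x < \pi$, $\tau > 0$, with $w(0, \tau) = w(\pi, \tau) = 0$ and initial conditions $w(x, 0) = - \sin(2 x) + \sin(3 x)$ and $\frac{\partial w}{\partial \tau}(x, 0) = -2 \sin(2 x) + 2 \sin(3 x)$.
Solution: Substitute $w = e^{2\tau}u$, i.e. $u = e^{-2\tau}w$.
By the product rule, $w_{\tau} = e^{2\tau}(u_{\tau} + 2u)$, $w_{\tau\tau} = e^{2\tau}(u_{\tau\tau} + 4u_{\tau} + 4u)$, $w_{xx} = e^{2\tau}u_{xx}$.
Substituting into the PDE and dividing by $e^{2\tau}$: $u_{\tau\tau} + 4u_{\tau} + 4u = 4u_{xx} + 4(u_{\tau} + 2u) - 4u$.
The lower-order terms cancel, leaving the standard wave equation $u_{\tau\tau} = 4u_{xx}$.
Initial data for $u$: $u(x,0) = w(x,0) = - \sin(2 x) + \sin(3 x)$; $u_{\tau}(x,0) = w_{\tau}(x,0) - 2w(x,0) = 0$. The boundary conditions carry over: $u(0,\tau) = u(\pi,\tau) = 0$.
Solve for $u$:
  Using separation of variables $u = X(x)T(\tau)$:
  Eigenfunctions: $\sin(nx)$, $n = 1, 2, 3, \ldots$
  General solution: $u(x, \tau) = \sum [A_n \cos(2n \tau) + B_n \sin(2n \tau)] \sin(nx)$
  From $u(x,0) = - \sin(2 x) + \sin(3 x)$: $A_2=-1, A_3=1$. From $u_{\tau}(x,0) = 0$: all $B_n = 0$.
Hence $u(x,\tau) = - \sin(2 x) \cos(4 \tau) + \sin(3 x) \cos(6 \tau)$.
Transform back: $w(x,\tau) = e^{2\tau}u(x,\tau)$.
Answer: $w(x, \tau) = - e^{2 \tau} \sin(2 x) \cos(4 \tau) + e^{2 \tau} \sin(3 x) \cos(6 \tau)$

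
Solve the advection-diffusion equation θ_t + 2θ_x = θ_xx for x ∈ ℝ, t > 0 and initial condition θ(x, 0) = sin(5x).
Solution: Change to a moving frame: let η = x - 2t, σ = t and write θ(x,t) = u(η,σ).
By the chain rule θ_t = u_σ - 2u_η, θ_x = u_η, θ_xx = u_ηη.
Then θ_t + 2θ_x = u_σ: the advection term cancels and the PDE becomes the heat equation u_σ = u_ηη on η ∈ ℝ.
Initial data: u(η,0) = θ(η,0) = sin(5η).
On η ∈ ℝ each mode satisfies (sin(nη))″ = -n² sin(nη), so exp(-n²σ) sin(nη) solves the heat equation; by superposition u(η,σ) = Σ c_n exp(-n²σ) sin(nη).
Reading off the coefficients: c_5=1, so u(η,σ) = exp(-25σ)sin(5η).
Substituting back η = x - 2t, σ = t: θ(x,t) = u(x - 2t, t).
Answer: θ(x, t) = -exp(-25t)sin(10t - 5x)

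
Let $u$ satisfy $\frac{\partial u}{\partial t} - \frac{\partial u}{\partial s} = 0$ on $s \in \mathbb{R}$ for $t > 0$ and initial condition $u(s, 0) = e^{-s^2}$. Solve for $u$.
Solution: By characteristics ($ds/dt = -1$), $u(s,t) = f(s + t)$ with $f = u( \cdot , 0)$.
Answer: $u(s, t) = e^{-(s + t)^2}$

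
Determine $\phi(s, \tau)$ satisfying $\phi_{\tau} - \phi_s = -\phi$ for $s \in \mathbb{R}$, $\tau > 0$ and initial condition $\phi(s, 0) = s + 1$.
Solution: Substitute $\phi = e^{-\tau}u$.
Then $\phi_{\tau} = e^{-\tau}(u_{\tau} - u)$, $\phi_s = e^{-\tau}u_s$; substituting and dividing by $e^{-\tau}$, the lower-order terms cancel: $u_{\tau} - u_s = 0$ (standard advection equation).
Data for $u$: $u(s,0) = \phi(s,0) = s + 1$.
By characteristics ($ds/d\tau = -1$), $u(s,\tau) = f(s + \tau)$ with $f = u( \cdot , 0)$.
So $u(s,\tau) = s + \tau + 1$, and $\phi(s,\tau) = e^{-\tau}u(s,\tau)$.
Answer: $\phi(s, \tau) = \tau e^{-\tau} + s e^{-\tau} + e^{-\tau}$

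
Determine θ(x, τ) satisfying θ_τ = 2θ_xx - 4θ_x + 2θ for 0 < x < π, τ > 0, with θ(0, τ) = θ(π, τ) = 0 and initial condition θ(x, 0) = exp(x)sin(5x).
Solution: Substitute θ = exp(x)u, i.e. u = exp(-x)θ.
By the product rule, θ_x = exp(x)(u_x + u), θ_xx = exp(x)(u_xx + 2u_x + u), θ_τ = exp(x)u_τ.
Substituting into the PDE and dividing by exp(x): u_τ = 2(u_xx + 2u_x + u) - 4(u_x + u) + 2u.
The lower-order terms cancel, leaving the standard heat equation u_τ = 2u_xx.
Initial data for u: u(x,0) = exp(-x)θ(x,0) = sin(5x). The boundary conditions carry over: u(0,τ) = u(π,τ) = 0.
Solve for u:
  Using separation of variables u = X(x)G(τ):
  Eigenfunctions: sin(nx), n = 1, 2, 3, ...
  General solution: u(x, τ) = Σ c_n sin(nx) exp(-2n² τ)
  Matching u(x,0) = sin(5x) term by term: c_5=1.
Hence u(x,τ) = exp(-50τ)sin(5x).
Transform back: θ(x,τ) = exp(x)u(x,τ).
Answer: θ(x, τ) = exp(x)exp(-50τ)sin(5x)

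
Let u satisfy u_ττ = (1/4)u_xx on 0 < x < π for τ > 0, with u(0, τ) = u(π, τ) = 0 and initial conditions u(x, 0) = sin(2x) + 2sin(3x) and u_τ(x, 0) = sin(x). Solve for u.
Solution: Separating variables: u = Σ [A_n cos(ω_n τ) + B_n sin(ω_n τ)] sin(nx), ω_n = n/2. From ICs (B_n = velocity coefficient / ω_n): A_2=1, A_3=2, B_1=2.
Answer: u(x, τ) = 2sin(x)sin(τ/2) + sin(2x)cos(τ) + 2sin(3x)cos(3τ/2)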